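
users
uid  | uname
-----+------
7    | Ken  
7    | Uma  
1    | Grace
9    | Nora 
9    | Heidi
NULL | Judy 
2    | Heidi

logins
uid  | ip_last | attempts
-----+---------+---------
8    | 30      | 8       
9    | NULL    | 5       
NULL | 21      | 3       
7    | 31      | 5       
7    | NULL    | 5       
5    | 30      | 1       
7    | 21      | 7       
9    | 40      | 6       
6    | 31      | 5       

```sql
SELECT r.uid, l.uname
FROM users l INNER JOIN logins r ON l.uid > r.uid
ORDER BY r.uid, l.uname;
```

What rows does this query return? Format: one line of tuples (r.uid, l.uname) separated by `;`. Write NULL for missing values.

INNER JOIN keeps only pairs where the ON condition holds.
Matching on l.uid > r.uid. A NULL in a compared column never satisfies the condition.
Matched pairs: 16.

(5, Heidi); (5, Ken); (5, Nora); (5, Uma); (6, Heidi); (6, Ken); (6, Nora); (6, Uma); (7, Heidi); (7, Heidi); (7, Heidi); (7, Nora); (7, Nora); (7, Nora); (8, Heidi); (8, Nora)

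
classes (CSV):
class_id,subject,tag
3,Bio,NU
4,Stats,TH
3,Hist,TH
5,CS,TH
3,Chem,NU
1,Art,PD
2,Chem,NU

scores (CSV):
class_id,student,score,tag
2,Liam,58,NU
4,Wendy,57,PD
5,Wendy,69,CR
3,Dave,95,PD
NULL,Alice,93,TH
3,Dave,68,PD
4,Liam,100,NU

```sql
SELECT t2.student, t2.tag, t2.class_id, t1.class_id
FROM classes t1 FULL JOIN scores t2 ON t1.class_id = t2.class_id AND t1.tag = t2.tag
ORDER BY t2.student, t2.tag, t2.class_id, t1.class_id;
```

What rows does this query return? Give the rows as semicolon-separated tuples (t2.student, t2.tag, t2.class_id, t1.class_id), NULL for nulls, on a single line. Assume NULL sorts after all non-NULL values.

FULL OUTER JOIN keeps every row from both sides; unmatched rows get NULL for the other side's columns.
Matching on t1.class_id = t2.class_id AND t1.tag = t2.tag. A NULL in a compared column never satisfies the condition.
- class_id=3, tag=NU: no t2 row matches, row kept with t2 columns NULL.
- class_id=4, tag=TH: no t2 row matches, row kept with t2 columns NULL.
- class_id=3, tag=TH: no t2 row matches, row kept with t2 columns NULL.
- class_id=5, tag=TH: no t2 row matches, row kept with t2 columns NULL.
- class_id=3, tag=NU: no t2 row matches, row kept with t2 columns NULL.
- class_id=1, tag=PD: no t2 row matches, row kept with t2 columns NULL.
- class_id=2, tag=NU: 1 matching t2 row(s), so 1 row(s) emitted.
- plus 6 unmatched t2 row(s), each kept with NULL t1 columns.

(Alice, TH, NULL, NULL); (Dave, PD, 3, NULL); (Dave, PD, 3, NULL); (Liam, NU, 2, 2); (Liam, NU, 4, NULL); (Wendy, CR, 5, NULL); (Wendy, PD, 4, NULL); (NULL, NULL, NULL, 1); (NULL, NULL, NULL, 3); (NULL, NULL, NULL, 3); (NULL, NULL, NULL, 3); (NULL, NULL, NULL, 4); (NULL, NULL, NULL, 5)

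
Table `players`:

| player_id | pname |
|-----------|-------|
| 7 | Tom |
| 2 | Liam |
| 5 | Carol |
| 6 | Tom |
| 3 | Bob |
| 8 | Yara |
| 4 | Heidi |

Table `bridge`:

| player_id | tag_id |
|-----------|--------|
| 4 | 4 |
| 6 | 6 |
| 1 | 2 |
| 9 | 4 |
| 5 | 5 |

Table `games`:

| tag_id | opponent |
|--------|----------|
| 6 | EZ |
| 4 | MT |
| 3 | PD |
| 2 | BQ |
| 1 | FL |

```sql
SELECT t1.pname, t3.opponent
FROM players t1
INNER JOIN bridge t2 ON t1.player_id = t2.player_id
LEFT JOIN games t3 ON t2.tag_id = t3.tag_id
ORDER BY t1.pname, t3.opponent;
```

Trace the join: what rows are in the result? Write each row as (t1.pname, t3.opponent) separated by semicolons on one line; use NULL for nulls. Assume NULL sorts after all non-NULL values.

Joins associate left-to-right: players INNER JOIN bridge on player_id gives 3 intermediate row(s).
Then LEFT JOIN `games t3` on tag_id: each of those 3 rows is kept; rows whose t2.tag_id has no match in t3 get NULL for t3's columns.

(Carol, NULL); (Heidi, MT); (Tom, EZ)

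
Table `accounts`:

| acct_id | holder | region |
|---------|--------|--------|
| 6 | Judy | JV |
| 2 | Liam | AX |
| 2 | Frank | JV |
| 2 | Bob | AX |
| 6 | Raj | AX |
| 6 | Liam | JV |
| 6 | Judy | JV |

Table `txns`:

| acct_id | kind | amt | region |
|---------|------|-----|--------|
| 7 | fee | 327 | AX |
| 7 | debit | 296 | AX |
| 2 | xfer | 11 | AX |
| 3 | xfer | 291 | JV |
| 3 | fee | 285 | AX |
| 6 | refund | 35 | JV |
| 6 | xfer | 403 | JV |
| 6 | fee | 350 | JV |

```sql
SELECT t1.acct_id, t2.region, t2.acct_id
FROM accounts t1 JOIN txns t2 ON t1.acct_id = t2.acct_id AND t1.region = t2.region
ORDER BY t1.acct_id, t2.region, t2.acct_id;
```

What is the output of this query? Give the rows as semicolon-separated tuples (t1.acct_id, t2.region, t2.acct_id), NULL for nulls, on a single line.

INNER JOIN keeps only pairs where the ON condition holds.
Matching on t1.acct_id = t2.acct_id AND t1.region = t2.region.
Matched pairs: 11.

(2, AX, 2); (2, AX, 2); (6, JV, 6); (6, JV, 6); (6, JV, 6); (6, JV, 6); (6, JV, 6); (6, JV, 6); (6, JV, 6); (6, JV, 6); (6, JV, 6)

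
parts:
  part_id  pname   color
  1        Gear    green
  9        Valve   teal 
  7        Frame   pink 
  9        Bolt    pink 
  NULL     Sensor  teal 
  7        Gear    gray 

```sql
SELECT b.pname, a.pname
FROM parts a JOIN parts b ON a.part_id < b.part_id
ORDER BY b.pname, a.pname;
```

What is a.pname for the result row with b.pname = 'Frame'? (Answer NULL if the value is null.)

Gear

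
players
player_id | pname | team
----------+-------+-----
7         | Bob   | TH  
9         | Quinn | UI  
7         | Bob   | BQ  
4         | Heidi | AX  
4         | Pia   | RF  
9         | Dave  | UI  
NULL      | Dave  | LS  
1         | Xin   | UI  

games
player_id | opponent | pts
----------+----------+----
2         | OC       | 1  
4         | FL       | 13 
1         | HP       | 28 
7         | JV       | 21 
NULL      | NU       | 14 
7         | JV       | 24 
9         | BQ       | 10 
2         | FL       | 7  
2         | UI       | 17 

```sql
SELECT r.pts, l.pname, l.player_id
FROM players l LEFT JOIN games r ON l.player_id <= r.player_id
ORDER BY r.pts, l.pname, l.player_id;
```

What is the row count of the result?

LEFT JOIN keeps every row from `players`; unmatched rows get NULL for `games`'s columns.
Matching on l.player_id <= r.player_id. A NULL in a compared column never satisfies the condition.
- l row (player_id=7): matches 3 r row(s) → 3 output row(s).
- l row (player_id=9): matches 1 r row(s) → 1 output row(s).
- l row (player_id=7): matches 3 r row(s) → 3 output row(s).
- l row (player_id=4): matches 4 r row(s) → 4 output row(s).
- l row (player_id=4): matches 4 r row(s) → 4 output row(s).
- l row (player_id=9): matches 1 r row(s) → 1 output row(s).
- l row (player_id=NULL): no match → kept, r columns NULL.
- l row (player_id=1): matches 8 r row(s) → 8 output row(s).
Total: 24 matched + 1 padded = 25 rows.

25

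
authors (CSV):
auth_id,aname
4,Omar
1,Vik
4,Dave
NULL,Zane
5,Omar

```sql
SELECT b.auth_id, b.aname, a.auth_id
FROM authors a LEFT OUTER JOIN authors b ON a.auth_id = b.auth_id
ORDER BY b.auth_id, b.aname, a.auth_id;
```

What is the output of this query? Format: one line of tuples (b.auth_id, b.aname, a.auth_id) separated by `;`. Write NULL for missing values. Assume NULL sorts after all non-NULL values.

(1, Vik, 1); (4, Dave, 4); (4, Dave, 4); (4, Omar, 4); (4, Omar, 4); (5, Omar, 5); (NULL, NULL, NULL)

LEFT JOIN keeps every row from `authors a`; unmatched rows get NULL for `authors b`'s columns.
Matching on a.auth_id = b.auth_id. A NULL in a compared column never satisfies the condition.
Matched pairs: 6; unmatched a rows kept: 1.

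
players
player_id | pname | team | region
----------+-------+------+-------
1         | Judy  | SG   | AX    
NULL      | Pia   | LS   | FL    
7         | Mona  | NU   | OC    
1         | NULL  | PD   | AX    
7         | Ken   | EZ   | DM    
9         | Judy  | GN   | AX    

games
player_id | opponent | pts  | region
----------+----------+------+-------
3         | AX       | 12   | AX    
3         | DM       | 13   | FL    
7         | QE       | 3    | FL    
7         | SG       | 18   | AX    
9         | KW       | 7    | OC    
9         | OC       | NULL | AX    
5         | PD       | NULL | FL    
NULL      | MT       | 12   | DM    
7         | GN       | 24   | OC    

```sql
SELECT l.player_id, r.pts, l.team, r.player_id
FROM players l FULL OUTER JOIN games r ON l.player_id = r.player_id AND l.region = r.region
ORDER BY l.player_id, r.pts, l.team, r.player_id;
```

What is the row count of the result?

13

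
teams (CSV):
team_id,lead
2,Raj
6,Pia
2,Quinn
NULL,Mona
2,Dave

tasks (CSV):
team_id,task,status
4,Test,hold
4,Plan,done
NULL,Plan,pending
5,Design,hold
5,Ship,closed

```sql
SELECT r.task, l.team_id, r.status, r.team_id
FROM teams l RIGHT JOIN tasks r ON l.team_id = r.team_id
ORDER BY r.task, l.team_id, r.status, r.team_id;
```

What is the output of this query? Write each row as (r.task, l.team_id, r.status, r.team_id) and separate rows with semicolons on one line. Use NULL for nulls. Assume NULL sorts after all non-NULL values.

(Design, NULL, hold, 5); (Plan, NULL, done, 4); (Plan, NULL, pending, NULL); (Ship, NULL, closed, 5); (Test, NULL, hold, 4)

RIGHT JOIN keeps every row from `tasks`; unmatched rows get NULL for `teams`'s columns.
Matching on l.team_id = r.team_id. A NULL in a compared column never satisfies the condition.
Matched pairs: 0; unmatched r rows kept: 5.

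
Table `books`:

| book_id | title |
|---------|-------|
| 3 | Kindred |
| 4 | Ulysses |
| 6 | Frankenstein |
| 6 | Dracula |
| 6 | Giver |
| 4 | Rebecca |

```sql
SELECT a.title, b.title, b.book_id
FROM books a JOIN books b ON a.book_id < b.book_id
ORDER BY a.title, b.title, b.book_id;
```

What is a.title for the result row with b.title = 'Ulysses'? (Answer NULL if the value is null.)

INNER JOIN keeps only pairs where the ON condition holds.
Matching on a.book_id < b.book_id.
Matched pairs: 11.

Kindred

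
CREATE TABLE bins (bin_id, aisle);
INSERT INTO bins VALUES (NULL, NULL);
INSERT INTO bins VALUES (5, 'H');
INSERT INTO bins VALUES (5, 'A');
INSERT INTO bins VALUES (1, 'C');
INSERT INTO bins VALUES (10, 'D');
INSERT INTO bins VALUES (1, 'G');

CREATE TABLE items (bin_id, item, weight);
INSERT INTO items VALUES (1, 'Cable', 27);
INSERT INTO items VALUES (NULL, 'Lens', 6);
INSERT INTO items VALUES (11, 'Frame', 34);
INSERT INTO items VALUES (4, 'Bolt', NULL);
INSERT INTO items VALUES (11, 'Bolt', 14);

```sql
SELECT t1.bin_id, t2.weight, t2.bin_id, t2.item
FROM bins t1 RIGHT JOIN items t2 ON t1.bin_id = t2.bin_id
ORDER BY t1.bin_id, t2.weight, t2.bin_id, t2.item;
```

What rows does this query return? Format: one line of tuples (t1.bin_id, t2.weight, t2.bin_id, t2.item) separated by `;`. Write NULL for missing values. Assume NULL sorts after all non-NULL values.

(1, 27, 1, Cable); (1, 27, 1, Cable); (NULL, 6, NULL, Lens); (NULL, 14, 11, Bolt); (NULL, 34, 11, Frame); (NULL, NULL, 4, Bolt)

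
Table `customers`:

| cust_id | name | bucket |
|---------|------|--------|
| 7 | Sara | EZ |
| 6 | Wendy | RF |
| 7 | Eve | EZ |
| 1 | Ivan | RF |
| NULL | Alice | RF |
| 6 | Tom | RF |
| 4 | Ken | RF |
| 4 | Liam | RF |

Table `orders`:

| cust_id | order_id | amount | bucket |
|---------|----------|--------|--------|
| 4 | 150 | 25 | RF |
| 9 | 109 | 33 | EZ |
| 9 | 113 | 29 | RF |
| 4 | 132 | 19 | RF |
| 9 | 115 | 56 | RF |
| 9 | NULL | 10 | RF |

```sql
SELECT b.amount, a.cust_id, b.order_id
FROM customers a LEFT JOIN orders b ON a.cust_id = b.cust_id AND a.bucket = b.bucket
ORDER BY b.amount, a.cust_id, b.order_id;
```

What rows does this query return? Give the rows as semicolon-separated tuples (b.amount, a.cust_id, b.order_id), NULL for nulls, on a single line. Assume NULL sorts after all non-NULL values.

(19, 4, 132); (19, 4, 132); (25, 4, 150); (25, 4, 150); (NULL, 1, NULL); (NULL, 6, NULL); (NULL, 6, NULL); (NULL, 7, NULL); (NULL, 7, NULL); (NULL, NULL, NULL)

LEFT JOIN keeps every row from `customers`; unmatched rows get NULL for `orders`'s columns.
Matching on a.cust_id = b.cust_id AND a.bucket = b.bucket. A NULL in a compared column never satisfies the condition.
- a row (cust_id=7, bucket=EZ): no match → kept, b columns NULL.
- a row (cust_id=6, bucket=RF): no match → kept, b columns NULL.
- a row (cust_id=7, bucket=EZ): no match → kept, b columns NULL.
- a row (cust_id=1, bucket=RF): no match → kept, b columns NULL.
- a row (cust_id=NULL, bucket=RF): no match → kept, b columns NULL.
- a row (cust_id=6, bucket=RF): no match → kept, b columns NULL.
- a row (cust_id=4, bucket=RF): matches 2 b row(s) → 2 output row(s).
- a row (cust_id=4, bucket=RF): matches 2 b row(s) → 2 output row(s).
After projecting and ordering:
b.amount | a.cust_id | b.order_id
19 | 4 | 132
19 | 4 | 132
25 | 4 | 150
25 | 4 | 150
NULL | 1 | NULL
NULL | 6 | NULL
NULL | 6 | NULL
NULL | 7 | NULL
NULL | 7 | NULL
NULL | NULL | NULL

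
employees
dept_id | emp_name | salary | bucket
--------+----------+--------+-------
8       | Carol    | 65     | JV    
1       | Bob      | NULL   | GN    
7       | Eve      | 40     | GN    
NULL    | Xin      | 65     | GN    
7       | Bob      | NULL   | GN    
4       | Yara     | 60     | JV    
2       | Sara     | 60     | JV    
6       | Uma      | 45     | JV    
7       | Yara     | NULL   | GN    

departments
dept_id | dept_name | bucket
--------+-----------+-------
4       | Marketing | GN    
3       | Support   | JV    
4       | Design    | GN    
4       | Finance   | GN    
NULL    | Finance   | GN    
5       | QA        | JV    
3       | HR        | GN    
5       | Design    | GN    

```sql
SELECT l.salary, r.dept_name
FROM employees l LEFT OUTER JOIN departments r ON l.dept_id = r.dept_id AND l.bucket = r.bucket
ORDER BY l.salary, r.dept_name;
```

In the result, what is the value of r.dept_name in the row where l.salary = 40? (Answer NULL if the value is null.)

LEFT JOIN keeps every row from `employees`; unmatched rows get NULL for `departments`'s columns.
Matching on l.dept_id = r.dept_id AND l.bucket = r.bucket. A NULL in a compared column never satisfies the condition.
Matched pairs: 0; unmatched l rows kept: 9.

NULL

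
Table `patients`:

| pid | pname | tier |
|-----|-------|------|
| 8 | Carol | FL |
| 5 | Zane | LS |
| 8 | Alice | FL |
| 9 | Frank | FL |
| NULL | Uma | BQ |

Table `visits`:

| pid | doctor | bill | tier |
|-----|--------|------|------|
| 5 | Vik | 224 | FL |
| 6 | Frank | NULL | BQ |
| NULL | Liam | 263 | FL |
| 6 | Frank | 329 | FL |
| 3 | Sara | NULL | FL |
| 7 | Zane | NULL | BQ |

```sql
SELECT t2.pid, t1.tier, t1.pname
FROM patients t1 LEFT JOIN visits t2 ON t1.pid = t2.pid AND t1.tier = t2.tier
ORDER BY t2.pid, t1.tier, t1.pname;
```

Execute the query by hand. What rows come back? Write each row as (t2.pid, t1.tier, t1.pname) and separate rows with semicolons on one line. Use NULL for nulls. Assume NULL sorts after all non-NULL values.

LEFT JOIN keeps every row from `patients`; unmatched rows get NULL for `visits`'s columns.
Matching on t1.pid = t2.pid AND t1.tier = t2.tier. A NULL in a compared column never satisfies the condition.
- t1[0] pid=8, tier=FL → no match; kept with NULLs on the t2 side.
- t1[1] pid=5, tier=LS → no match; kept with NULLs on the t2 side.
- t1[2] pid=8, tier=FL → no match; kept with NULLs on the t2 side.
- t1[3] pid=9, tier=FL → no match; kept with NULLs on the t2 side.
- t1[4] pid=NULL, tier=BQ → no match; kept with NULLs on the t2 side.
After projecting and ordering:
t2.pid | t1.tier | t1.pname
NULL | BQ | Uma
NULL | FL | Alice
NULL | FL | Carol
NULL | FL | Frank
NULL | LS | Zane

(NULL, BQ, Uma); (NULL, FL, Alice); (NULL, FL, Carol); (NULL, FL, Frank); (NULL, LS, Zane)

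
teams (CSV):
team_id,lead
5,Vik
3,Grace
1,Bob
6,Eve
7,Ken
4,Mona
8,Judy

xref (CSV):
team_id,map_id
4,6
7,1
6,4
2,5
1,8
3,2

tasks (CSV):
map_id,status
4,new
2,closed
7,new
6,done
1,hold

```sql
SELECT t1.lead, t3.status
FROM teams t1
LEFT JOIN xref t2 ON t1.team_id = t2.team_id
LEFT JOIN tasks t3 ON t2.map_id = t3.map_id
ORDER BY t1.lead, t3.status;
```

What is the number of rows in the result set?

7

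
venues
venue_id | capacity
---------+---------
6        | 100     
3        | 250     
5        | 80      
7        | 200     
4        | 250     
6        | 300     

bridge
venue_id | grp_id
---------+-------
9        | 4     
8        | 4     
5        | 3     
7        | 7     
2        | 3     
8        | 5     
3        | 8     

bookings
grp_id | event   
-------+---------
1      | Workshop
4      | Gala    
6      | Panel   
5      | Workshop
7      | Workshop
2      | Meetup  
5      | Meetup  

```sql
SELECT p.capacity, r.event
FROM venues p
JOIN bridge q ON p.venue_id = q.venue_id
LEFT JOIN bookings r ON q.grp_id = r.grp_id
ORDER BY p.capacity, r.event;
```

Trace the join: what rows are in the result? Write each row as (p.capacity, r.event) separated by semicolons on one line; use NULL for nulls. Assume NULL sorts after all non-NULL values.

(80, NULL); (200, Workshop); (250, NULL)

Joins associate left-to-right: venues INNER JOIN bridge on venue_id gives 3 intermediate row(s).
Then LEFT JOIN `bookings r` on grp_id: each of those 3 rows is kept; rows whose q.grp_id has no match in r get NULL for r's columns.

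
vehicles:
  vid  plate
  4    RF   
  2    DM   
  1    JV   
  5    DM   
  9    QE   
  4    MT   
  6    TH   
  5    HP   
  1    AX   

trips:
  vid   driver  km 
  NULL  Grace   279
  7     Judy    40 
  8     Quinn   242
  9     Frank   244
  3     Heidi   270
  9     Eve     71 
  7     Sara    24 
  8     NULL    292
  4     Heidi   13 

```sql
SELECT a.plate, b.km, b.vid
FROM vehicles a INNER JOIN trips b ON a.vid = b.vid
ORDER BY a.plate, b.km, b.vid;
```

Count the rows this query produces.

4

INNER JOIN keeps only pairs where the ON condition holds.
Matching on a.vid = b.vid. A NULL in a compared column never satisfies the condition.
- vid=4: 1 matching b row(s), so 1 row(s) emitted.
- vid=2: no matching b row, dropped.
- vid=1: no matching b row, dropped.
- vid=5: no matching b row, dropped.
- vid=9: 2 matching b row(s), so 2 row(s) emitted.
- vid=4: 1 matching b row(s), so 1 row(s) emitted.
- vid=6: no matching b row, dropped.
- vid=5: no matching b row, dropped.
- vid=1: no matching b row, dropped.
Total: 4 rows.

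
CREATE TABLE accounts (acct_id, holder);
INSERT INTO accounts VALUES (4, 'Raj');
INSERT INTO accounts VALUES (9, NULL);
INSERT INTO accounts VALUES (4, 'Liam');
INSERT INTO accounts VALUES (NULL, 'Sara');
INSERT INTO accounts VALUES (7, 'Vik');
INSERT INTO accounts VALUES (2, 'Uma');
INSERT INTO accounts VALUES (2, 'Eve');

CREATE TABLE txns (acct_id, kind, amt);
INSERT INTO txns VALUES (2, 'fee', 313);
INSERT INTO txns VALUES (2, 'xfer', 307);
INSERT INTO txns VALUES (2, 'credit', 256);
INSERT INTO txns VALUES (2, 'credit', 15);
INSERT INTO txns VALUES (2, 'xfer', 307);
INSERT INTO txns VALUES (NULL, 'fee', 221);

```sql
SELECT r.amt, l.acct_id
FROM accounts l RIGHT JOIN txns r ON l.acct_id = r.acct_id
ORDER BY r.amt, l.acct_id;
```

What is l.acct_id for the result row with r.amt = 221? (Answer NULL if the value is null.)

RIGHT JOIN keeps every row from `txns`; unmatched rows get NULL for `accounts`'s columns.
Matching on l.acct_id = r.acct_id. A NULL in a compared column never satisfies the condition.
- l (acct_id=4) has no partner in r.
- l (acct_id=9) has no partner in r.
- l (acct_id=4) has no partner in r.
- l (acct_id=NULL) has no partner in r.
- l (acct_id=7) has no partner in r.
- l (acct_id=2) pairs with 5 row(s) of r.
- l (acct_id=2) pairs with 5 row(s) of r.
- 1 row(s) from r found no l partner → padded with NULL.

NULL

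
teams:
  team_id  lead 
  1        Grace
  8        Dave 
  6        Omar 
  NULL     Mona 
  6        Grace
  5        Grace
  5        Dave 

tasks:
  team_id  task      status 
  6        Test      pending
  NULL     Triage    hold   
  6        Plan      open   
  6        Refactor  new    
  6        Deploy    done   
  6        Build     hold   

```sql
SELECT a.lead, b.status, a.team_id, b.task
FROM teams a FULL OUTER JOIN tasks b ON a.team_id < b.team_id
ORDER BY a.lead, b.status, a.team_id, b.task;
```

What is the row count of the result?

FULL OUTER JOIN keeps every row from both sides; unmatched rows get NULL for the other side's columns.
Matching on a.team_id < b.team_id. A NULL in a compared column never satisfies the condition.
- team_id=1: 5 matching b row(s), so 5 row(s) emitted.
- team_id=8: no b row matches, row kept with b columns NULL.
- team_id=6: no b row matches, row kept with b columns NULL.
- team_id=NULL: no b row matches, row kept with b columns NULL.
- team_id=6: no b row matches, row kept with b columns NULL.
- team_id=5: 5 matching b row(s), so 5 row(s) emitted.
- team_id=5: 5 matching b row(s), so 5 row(s) emitted.
- plus 1 unmatched b row(s), each kept with NULL a columns.
Total: 15 matched + 5 padded = 20 rows.

20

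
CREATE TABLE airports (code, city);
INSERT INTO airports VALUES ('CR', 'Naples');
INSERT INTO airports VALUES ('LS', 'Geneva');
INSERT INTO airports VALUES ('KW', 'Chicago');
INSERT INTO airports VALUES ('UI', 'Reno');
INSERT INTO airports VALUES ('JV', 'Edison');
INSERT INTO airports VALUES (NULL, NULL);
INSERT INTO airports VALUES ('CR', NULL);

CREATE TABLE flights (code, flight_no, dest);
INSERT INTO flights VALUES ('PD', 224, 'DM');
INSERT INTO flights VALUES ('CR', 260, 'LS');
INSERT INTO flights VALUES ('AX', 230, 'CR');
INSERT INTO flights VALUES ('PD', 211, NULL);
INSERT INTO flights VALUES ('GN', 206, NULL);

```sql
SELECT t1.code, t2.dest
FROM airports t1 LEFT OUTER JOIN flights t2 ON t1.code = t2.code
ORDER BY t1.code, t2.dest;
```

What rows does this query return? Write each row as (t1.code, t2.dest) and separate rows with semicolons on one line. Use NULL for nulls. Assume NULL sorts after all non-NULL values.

(CR, LS); (CR, LS); (JV, NULL); (KW, NULL); (LS, NULL); (UI, NULL); (NULL, NULL)

LEFT JOIN keeps every row from `airports`; unmatched rows get NULL for `flights`'s columns.
Matching on t1.code = t2.code. A NULL in a compared column never satisfies the condition.
- code=CR: 1 matching t2 row(s), so 1 row(s) emitted.
- code=LS: no t2 row matches, row kept with t2 columns NULL.
- code=KW: no t2 row matches, row kept with t2 columns NULL.
- code=UI: no t2 row matches, row kept with t2 columns NULL.
- code=JV: no t2 row matches, row kept with t2 columns NULL.
- code=NULL: no t2 row matches, row kept with t2 columns NULL.
- code=CR: 1 matching t2 row(s), so 1 row(s) emitted.
After projecting and ordering:
t1.code | t2.dest
CR | LS
CR | LS
JV | NULL
KW | NULL
LS | NULL
UI | NULL
NULL | NULL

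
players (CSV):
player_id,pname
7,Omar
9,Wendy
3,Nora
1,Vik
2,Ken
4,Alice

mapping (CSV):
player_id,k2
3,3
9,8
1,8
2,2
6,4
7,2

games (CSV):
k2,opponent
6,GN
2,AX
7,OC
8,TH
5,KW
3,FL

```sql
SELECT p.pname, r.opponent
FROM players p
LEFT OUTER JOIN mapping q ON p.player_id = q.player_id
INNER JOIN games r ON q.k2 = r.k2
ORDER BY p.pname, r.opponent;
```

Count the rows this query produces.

5

Step 1 — p LEFT JOIN q on player_id → 6 row(s).
Then INNER JOIN `games r` on k2: keep only rows whose q.k2 appears in r.
Result: 5 row(s).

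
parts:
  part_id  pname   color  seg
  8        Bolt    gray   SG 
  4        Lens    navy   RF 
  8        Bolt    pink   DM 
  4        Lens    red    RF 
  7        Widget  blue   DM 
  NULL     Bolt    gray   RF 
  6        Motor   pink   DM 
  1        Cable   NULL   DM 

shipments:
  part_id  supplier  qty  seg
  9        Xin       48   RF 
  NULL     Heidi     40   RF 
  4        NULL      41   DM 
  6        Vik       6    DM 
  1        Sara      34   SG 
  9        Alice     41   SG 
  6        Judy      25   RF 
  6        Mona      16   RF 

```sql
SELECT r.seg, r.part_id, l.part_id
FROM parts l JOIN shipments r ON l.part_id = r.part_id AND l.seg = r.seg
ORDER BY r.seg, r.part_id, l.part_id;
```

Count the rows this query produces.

INNER JOIN keeps only pairs where the ON condition holds.
Matching on l.part_id = r.part_id AND l.seg = r.seg. A NULL in a compared column never satisfies the condition.
Matched pairs: 1.
Total: 1 rows.

1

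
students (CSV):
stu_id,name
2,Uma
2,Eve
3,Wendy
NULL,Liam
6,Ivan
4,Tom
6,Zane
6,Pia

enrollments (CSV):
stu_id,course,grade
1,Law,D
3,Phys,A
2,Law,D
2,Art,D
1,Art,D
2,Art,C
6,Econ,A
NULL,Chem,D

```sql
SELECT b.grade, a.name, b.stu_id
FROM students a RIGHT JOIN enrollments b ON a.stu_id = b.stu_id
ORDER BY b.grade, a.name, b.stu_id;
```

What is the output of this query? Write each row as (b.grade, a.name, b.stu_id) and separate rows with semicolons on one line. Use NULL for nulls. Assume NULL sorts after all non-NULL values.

RIGHT JOIN keeps every row from `enrollments`; unmatched rows get NULL for `students`'s columns.
Matching on a.stu_id = b.stu_id. A NULL in a compared column never satisfies the condition.
- stu_id=2: 3 matching b row(s), so 3 row(s) emitted.
- stu_id=2: 3 matching b row(s), so 3 row(s) emitted.
- stu_id=3: 1 matching b row(s), so 1 row(s) emitted.
- stu_id=NULL: no matching b row.
- stu_id=6: 1 matching b row(s), so 1 row(s) emitted.
- stu_id=4: no matching b row.
- stu_id=6: 1 matching b row(s), so 1 row(s) emitted.
- stu_id=6: 1 matching b row(s), so 1 row(s) emitted.
- 3 row(s) from b found no a partner → padded with NULL.

(A, Ivan, 6); (A, Pia, 6); (A, Wendy, 3); (A, Zane, 6); (C, Eve, 2); (C, Uma, 2); (D, Eve, 2); (D, Eve, 2); (D, Uma, 2); (D, Uma, 2); (D, NULL, 1); (D, NULL, 1); (D, NULL, NULL)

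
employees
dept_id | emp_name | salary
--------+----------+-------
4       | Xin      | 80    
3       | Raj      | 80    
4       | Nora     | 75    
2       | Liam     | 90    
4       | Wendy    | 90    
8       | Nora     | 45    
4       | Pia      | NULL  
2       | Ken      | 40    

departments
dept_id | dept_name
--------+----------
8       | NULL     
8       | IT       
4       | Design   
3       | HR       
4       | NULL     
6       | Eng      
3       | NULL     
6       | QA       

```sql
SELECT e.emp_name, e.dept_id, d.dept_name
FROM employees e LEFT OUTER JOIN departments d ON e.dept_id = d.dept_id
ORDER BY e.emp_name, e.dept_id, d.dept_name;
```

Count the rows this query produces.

LEFT JOIN keeps every row from `employees`; unmatched rows get NULL for `departments`'s columns.
Matching on e.dept_id = d.dept_id.
- e row (dept_id=4): matches 2 d row(s) → 2 output row(s).
- e row (dept_id=3): matches 2 d row(s) → 2 output row(s).
- e row (dept_id=4): matches 2 d row(s) → 2 output row(s).
- e row (dept_id=2): no match → kept, d columns NULL.
- e row (dept_id=4): matches 2 d row(s) → 2 output row(s).
- e row (dept_id=8): matches 2 d row(s) → 2 output row(s).
- e row (dept_id=4): matches 2 d row(s) → 2 output row(s).
- e row (dept_id=2): no match → kept, d columns NULL.
Total: 12 matched + 2 padded = 14 rows.

14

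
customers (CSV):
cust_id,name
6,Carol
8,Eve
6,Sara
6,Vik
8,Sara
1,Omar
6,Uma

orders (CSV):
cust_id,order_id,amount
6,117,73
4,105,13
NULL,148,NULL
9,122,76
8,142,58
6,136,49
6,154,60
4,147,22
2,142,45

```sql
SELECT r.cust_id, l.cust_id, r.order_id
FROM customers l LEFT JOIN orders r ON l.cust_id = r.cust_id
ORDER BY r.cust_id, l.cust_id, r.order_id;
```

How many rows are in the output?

LEFT JOIN keeps every row from `customers`; unmatched rows get NULL for `orders`'s columns.
Matching on l.cust_id = r.cust_id. A NULL in a compared column never satisfies the condition.
Matched pairs: 14; unmatched l rows kept: 1.
Total: 14 matched + 1 padded = 15 rows.

15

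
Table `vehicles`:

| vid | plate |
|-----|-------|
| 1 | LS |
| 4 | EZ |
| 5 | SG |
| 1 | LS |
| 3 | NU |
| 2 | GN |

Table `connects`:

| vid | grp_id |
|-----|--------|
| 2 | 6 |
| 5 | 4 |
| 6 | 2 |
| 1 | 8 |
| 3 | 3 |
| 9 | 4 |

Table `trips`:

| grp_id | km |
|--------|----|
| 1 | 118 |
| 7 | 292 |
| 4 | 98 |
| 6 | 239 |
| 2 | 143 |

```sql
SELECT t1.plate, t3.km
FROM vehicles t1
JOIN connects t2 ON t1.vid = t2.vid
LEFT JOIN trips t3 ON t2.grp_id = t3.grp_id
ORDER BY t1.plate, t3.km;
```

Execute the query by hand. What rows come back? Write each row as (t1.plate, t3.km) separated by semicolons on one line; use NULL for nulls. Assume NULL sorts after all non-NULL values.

Evaluate left to right. First `vehicles t1 INNER JOIN connects t2` on vid: 5 row(s).
Then LEFT JOIN `trips t3` on grp_id: each of those 5 rows is kept; rows whose t2.grp_id has no match in t3 get NULL for t3's columns.

(GN, 239); (LS, NULL); (LS, NULL); (NU, NULL); (SG, 98)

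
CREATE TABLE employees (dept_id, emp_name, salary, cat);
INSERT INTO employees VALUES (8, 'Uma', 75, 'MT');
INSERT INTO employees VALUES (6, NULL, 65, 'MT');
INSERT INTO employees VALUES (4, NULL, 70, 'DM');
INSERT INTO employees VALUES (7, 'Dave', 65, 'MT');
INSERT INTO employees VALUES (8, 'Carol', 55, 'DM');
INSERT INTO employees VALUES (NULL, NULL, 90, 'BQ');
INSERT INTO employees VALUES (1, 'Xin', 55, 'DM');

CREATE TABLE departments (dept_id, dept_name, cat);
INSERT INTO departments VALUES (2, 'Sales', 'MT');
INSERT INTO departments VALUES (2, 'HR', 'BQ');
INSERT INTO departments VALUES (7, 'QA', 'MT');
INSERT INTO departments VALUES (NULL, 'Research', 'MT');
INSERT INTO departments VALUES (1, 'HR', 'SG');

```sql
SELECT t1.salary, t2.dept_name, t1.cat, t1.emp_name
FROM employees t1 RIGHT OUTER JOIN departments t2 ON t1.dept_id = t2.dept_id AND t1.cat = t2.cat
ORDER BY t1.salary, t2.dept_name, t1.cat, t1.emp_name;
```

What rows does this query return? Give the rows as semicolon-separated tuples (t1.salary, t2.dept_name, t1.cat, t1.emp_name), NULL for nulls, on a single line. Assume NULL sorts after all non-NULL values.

(65, QA, MT, Dave); (NULL, HR, NULL, NULL); (NULL, HR, NULL, NULL); (NULL, Research, NULL, NULL); (NULL, Sales, NULL, NULL)

RIGHT JOIN keeps every row from `departments`; unmatched rows get NULL for `employees`'s columns.
Matching on t1.dept_id = t2.dept_id AND t1.cat = t2.cat. A NULL in a compared column never satisfies the condition.
- dept_id=8, cat=MT: no matching t2 row.
- dept_id=6, cat=MT: no matching t2 row.
- dept_id=4, cat=DM: no matching t2 row.
- dept_id=7, cat=MT: 1 matching t2 row(s), so 1 row(s) emitted.
- dept_id=8, cat=DM: no matching t2 row.
- dept_id=NULL, cat=BQ: no matching t2 row.
- dept_id=1, cat=DM: no matching t2 row.
- plus 4 unmatched t2 row(s), each kept with NULL t1 columns.
After projecting and ordering:
t1.salary | t2.dept_name | t1.cat | t1.emp_name
65 | QA | MT | Dave
NULL | HR | NULL | NULL
NULL | HR | NULL | NULL
NULL | Research | NULL | NULL
NULL | Sales | NULL | NULL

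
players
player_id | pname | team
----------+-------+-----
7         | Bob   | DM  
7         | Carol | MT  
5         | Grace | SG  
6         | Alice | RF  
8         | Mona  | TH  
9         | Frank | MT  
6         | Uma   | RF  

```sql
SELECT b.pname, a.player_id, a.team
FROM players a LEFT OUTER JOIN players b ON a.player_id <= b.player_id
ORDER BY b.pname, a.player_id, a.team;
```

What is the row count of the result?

30

LEFT JOIN keeps every row from `players a`; unmatched rows get NULL for `players b`'s columns.
Matching on a.player_id <= b.player_id.
Matched pairs: 30; unmatched a rows kept: 0.
Total: 30 rows.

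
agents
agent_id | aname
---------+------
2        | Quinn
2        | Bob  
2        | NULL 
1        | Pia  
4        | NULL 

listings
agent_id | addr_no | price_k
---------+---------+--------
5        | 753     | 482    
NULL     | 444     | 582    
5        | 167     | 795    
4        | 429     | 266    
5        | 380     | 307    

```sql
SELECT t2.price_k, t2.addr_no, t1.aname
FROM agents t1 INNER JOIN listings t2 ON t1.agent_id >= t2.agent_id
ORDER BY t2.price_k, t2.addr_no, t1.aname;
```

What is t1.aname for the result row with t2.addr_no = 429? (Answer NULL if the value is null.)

NULL

INNER JOIN keeps only pairs where the ON condition holds.
Matching on t1.agent_id >= t2.agent_id. A NULL in a compared column never satisfies the condition.
Matched pairs: 1.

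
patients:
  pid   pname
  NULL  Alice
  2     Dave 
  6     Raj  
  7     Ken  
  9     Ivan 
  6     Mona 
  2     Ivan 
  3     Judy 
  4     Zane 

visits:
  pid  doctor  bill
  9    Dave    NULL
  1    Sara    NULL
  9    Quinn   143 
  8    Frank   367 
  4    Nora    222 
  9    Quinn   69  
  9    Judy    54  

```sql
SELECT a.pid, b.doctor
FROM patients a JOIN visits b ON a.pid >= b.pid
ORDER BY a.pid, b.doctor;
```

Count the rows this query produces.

18

INNER JOIN keeps only pairs where the ON condition holds.
Matching on a.pid >= b.pid. A NULL in a compared column never satisfies the condition.
- a[0] pid=NULL → no match; dropped.
- a[1] pid=2 → 1 match(es) in b → 1 row(s).
- a[2] pid=6 → 2 match(es) in b → 2 row(s).
- a[3] pid=7 → 2 match(es) in b → 2 row(s).
- a[4] pid=9 → 7 match(es) in b → 7 row(s).
- a[5] pid=6 → 2 match(es) in b → 2 row(s).
- a[6] pid=2 → 1 match(es) in b → 1 row(s).
- a[7] pid=3 → 1 match(es) in b → 1 row(s).
- a[8] pid=4 → 2 match(es) in b → 2 row(s).
Total: 18 rows.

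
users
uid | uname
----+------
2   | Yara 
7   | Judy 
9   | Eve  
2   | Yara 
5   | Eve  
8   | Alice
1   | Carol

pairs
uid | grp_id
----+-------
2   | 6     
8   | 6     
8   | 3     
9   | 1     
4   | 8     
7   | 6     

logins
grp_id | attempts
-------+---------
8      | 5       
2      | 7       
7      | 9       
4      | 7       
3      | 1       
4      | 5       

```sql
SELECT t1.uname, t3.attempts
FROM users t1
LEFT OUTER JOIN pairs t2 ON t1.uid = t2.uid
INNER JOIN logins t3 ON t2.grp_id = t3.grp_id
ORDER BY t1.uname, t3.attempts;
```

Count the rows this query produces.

1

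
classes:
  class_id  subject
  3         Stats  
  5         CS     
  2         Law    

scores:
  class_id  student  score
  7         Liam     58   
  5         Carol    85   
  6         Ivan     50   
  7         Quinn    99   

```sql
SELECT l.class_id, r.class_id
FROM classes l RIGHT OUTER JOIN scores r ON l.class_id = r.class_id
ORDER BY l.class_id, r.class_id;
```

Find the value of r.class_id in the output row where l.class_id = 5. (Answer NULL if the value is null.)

5

RIGHT JOIN keeps every row from `scores`; unmatched rows get NULL for `classes`'s columns.
Matching on l.class_id = r.class_id.
- l[0] class_id=3 → no match.
- l[1] class_id=5 → 1 match(es) in r → 1 row(s).
- l[2] class_id=2 → no match.
- 3 row(s) from r found no l partner → padded with NULL.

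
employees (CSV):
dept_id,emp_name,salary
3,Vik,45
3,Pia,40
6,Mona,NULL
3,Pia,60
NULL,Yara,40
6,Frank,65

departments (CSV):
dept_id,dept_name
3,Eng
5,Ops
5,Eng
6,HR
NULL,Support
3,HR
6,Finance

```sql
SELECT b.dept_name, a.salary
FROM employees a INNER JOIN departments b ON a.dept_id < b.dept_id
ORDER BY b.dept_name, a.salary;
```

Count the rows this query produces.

INNER JOIN keeps only pairs where the ON condition holds.
Matching on a.dept_id < b.dept_id. A NULL in a compared column never satisfies the condition.
- a (dept_id=3) pairs with 4 row(s) of b.
- a (dept_id=3) pairs with 4 row(s) of b.
- a (dept_id=6) has no partner → excluded.
- a (dept_id=3) pairs with 4 row(s) of b.
- a (dept_id=NULL) has no partner → excluded.
- a (dept_id=6) has no partner → excluded.
Total: 12 rows.

12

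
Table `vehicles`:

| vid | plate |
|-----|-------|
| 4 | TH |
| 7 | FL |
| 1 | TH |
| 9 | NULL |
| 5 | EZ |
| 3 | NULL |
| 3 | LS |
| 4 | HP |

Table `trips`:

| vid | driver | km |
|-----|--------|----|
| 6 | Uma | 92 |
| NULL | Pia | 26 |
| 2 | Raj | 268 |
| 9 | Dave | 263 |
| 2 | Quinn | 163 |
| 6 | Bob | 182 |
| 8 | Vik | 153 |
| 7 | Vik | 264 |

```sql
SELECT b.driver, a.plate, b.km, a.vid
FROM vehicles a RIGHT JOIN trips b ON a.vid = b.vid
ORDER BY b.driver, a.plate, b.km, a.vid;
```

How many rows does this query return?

8

RIGHT JOIN keeps every row from `trips`; unmatched rows get NULL for `vehicles`'s columns.
Matching on a.vid = b.vid. A NULL in a compared column never satisfies the condition.
- a row (vid=4): no match.
- a row (vid=7): matches 1 b row(s) → 1 output row(s).
- a row (vid=1): no match.
- a row (vid=9): matches 1 b row(s) → 1 output row(s).
- a row (vid=5): no match.
- a row (vid=3): no match.
- a row (vid=3): no match.
- a row (vid=4): no match.
- 6 row(s) from b found no a partner → padded with NULL.
Total: 2 matched + 6 padded = 8 rows.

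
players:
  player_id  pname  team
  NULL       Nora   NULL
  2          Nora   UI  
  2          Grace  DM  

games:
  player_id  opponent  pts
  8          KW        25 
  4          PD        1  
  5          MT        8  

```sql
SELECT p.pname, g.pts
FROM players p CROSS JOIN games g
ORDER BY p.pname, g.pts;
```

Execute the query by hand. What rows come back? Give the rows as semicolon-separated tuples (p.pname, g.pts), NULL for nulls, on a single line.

(Grace, 1); (Grace, 8); (Grace, 25); (Nora, 1); (Nora, 1); (Nora, 8); (Nora, 8); (Nora, 25); (Nora, 25)

CROSS JOIN pairs every row of `players` with every row of `games`: 3 × 3 = 9 rows.
After projecting and ordering:
p.pname | g.pts
Grace | 1
Grace | 8
Grace | 25
Nora | 1
Nora | 1
Nora | 8
Nora | 8
Nora | 25
Nora | 25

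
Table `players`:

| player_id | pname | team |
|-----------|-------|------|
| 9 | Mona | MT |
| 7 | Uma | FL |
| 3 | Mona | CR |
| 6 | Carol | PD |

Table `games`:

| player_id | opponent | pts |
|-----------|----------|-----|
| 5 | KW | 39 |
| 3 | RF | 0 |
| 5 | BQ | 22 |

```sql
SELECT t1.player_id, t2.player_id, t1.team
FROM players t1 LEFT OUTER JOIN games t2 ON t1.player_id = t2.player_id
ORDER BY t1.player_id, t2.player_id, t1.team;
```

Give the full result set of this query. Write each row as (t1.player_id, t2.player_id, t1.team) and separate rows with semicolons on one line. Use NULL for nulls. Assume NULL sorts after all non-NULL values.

LEFT JOIN keeps every row from `players`; unmatched rows get NULL for `games`'s columns.
Matching on t1.player_id = t2.player_id.
- t1[0] player_id=9 → no match; kept with NULLs on the t2 side.
- t1[1] player_id=7 → no match; kept with NULLs on the t2 side.
- t1[2] player_id=3 → 1 match(es) in t2 → 1 row(s).
- t1[3] player_id=6 → no match; kept with NULLs on the t2 side.
After projecting and ordering:
t1.player_id | t2.player_id | t1.team
3 | 3 | CR
6 | NULL | PD
7 | NULL | FL
9 | NULL | MT

(3, 3, CR); (6, NULL, PD); (7, NULL, FL); (9, NULL, MT)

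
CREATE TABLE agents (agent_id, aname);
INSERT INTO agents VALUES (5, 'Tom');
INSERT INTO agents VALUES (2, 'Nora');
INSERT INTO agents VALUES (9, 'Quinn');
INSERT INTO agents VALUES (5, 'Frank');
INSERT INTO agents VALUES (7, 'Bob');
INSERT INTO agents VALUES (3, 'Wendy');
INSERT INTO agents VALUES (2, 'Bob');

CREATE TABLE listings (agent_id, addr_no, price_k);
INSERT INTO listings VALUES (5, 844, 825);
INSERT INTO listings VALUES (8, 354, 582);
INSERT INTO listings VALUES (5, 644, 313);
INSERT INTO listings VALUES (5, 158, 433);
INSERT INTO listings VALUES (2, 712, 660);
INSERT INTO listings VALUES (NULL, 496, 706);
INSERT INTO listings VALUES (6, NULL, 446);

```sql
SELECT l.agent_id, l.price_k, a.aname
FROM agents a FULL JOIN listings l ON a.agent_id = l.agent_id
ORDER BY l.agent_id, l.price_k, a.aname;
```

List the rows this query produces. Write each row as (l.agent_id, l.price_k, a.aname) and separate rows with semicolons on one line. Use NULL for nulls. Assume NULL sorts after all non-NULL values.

FULL OUTER JOIN keeps every row from both sides; unmatched rows get NULL for the other side's columns.
Matching on a.agent_id = l.agent_id. A NULL in a compared column never satisfies the condition.
Matched pairs: 8; unmatched a rows kept: 3; unmatched l rows kept: 3.

(2, 660, Bob); (2, 660, Nora); (5, 313, Frank); (5, 313, Tom); (5, 433, Frank); (5, 433, Tom); (5, 825, Frank); (5, 825, Tom); (6, 446, NULL); (8, 582, NULL); (NULL, 706, NULL); (NULL, NULL, Bob); (NULL, NULL, Quinn); (NULL, NULL, Wendy)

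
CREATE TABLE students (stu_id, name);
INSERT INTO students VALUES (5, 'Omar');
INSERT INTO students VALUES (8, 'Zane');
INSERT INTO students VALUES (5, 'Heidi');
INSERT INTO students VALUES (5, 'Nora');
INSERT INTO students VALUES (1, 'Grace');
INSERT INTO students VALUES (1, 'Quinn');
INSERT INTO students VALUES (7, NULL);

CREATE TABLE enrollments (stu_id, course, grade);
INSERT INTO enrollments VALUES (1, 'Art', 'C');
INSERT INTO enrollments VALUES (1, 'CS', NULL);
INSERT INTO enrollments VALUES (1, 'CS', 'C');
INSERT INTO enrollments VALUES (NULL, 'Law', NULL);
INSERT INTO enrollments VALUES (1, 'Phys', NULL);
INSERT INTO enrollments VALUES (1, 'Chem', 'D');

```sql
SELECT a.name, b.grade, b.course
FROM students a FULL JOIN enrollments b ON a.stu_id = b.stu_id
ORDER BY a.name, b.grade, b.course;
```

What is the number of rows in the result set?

16

FULL OUTER JOIN keeps every row from both sides; unmatched rows get NULL for the other side's columns.
Matching on a.stu_id = b.stu_id. A NULL in a compared column never satisfies the condition.
- a[0] stu_id=5 → no match; kept with NULLs on the b side.
- a[1] stu_id=8 → no match; kept with NULLs on the b side.
- a[2] stu_id=5 → no match; kept with NULLs on the b side.
- a[3] stu_id=5 → no match; kept with NULLs on the b side.
- a[4] stu_id=1 → 5 match(es) in b → 5 row(s).
- a[5] stu_id=1 → 5 match(es) in b → 5 row(s).
- a[6] stu_id=7 → no match; kept with NULLs on the b side.
- 1 b row(s) had no a match → kept, a columns NULL.
Total: 10 matched + 6 padded = 16 rows.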